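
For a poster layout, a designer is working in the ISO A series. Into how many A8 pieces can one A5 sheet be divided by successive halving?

8

Each ISO step halves the sheet: 1 × A5 → 2 × A6 → 4 × A7 → 8 × A8
From A5 to A8 is 3 halving steps: 2^3 = 8.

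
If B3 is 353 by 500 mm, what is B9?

B4: ⌊500/2⌋ × 353 = 250 × 353 mm
B5: ⌊353/2⌋ × 250 = 176 × 250 mm
B6: ⌊250/2⌋ × 176 = 125 × 176 mm
B7: ⌊176/2⌋ × 125 = 88 × 125 mm
B8: ⌊125/2⌋ × 88 = 62 × 88 mm
B9: ⌊88/2⌋ × 62 = 44 × 62 mm

44 × 62 mm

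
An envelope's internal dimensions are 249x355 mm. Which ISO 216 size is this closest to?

Aspect ratio 355/249 ≈ 1.426 — close to the ISO √2 ≈ 1.414.
In the B-series (B0 = 1000 × 1414 mm): B4 = 250 × 353 mm.
Off by 3 mm total — nearest standard size.

B4 (250 × 353 mm)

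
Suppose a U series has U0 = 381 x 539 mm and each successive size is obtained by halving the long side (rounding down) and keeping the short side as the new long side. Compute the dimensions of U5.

67 × 95 mm

U1 = 269 × 381 mm (from U0 by 1 halving).
U2: ⌊381/2⌋ × 269 = 190 × 269 mm
U3: ⌊269/2⌋ × 190 = 134 × 190 mm
U4: ⌊190/2⌋ × 134 = 95 × 134 mm
U5: ⌊134/2⌋ × 95 = 67 × 95 mm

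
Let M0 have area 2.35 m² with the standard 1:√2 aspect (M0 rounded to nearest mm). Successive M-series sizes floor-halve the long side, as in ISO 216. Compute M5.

Let M0's short side be w mm. w · w√2 = 2.35 m² = 2,350,000 mm², so w ≈ 1289.1 mm and w√2 ≈ 1823.0 mm → M0 = 1289 × 1823 mm.
M1: ⌊1823/2⌋ × 1289 = 911 × 1289 mm
M2: ⌊1289/2⌋ × 911 = 644 × 911 mm
M3: ⌊911/2⌋ × 644 = 455 × 644 mm
M4: ⌊644/2⌋ × 455 = 322 × 455 mm
M5: ⌊455/2⌋ × 322 = 227 × 322 mm

227 × 322 mm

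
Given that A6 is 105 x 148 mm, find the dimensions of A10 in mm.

A7: ⌊148/2⌋ × 105 = 74 × 105 mm
A8: ⌊105/2⌋ × 74 = 52 × 74 mm
A9: ⌊74/2⌋ × 52 = 37 × 52 mm
A10: ⌊52/2⌋ × 37 = 26 × 37 mm

26 × 37 mm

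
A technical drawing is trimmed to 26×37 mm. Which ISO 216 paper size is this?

Aspect ratio 37/26 ≈ 1.423 — close to the ISO √2 ≈ 1.414.
In the A-series (A0 area = 1 m²): A10 = 26 × 37 mm.

A10 (26 × 37 mm)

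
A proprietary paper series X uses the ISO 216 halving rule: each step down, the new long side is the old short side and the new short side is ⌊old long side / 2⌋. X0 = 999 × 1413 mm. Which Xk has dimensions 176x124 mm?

X0: 999 × 1413 mm
X1: 706 × 999 mm
X2: 499 × 706 mm
X3: 353 × 499 mm
X4: 249 × 353 mm
X5: 176 × 249 mm
X6: 124 × 176 mm
X7: 88 × 124 mm
→ matches X6.

X6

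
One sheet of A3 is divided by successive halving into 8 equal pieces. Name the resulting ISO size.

8 = 2^3, so 3 halving steps.
A3 → A4 → … → A6 after 3 steps.

A6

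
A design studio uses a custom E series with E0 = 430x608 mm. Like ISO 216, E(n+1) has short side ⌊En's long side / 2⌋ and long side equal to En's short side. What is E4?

E1: ⌊608/2⌋ × 430 = 304 × 430 mm
E2: ⌊430/2⌋ × 304 = 215 × 304 mm
E3: ⌊304/2⌋ × 215 = 152 × 215 mm
E4: ⌊215/2⌋ × 152 = 107 × 152 mm

107 × 152 mm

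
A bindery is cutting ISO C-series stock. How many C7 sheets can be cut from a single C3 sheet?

16

Each ISO step halves the sheet: 1 × C3 → 2 × C4 → 4 × C5 → 8 × C6 → …
From C3 to C7 is 4 halving steps: 2^4 = 16.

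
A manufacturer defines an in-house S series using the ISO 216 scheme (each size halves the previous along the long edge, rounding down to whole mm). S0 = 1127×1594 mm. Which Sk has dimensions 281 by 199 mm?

S5

S0: 1127 × 1594 mm
S1: 797 × 1127 mm
S2: 563 × 797 mm
S3: 398 × 563 mm
S4: 281 × 398 mm
S5: 199 × 281 mm
S6: 140 × 199 mm
→ matches S5.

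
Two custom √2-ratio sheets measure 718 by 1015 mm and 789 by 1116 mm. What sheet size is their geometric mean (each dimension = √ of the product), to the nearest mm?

Short side: √(718 · 789) = √566502 ≈ 752.7 → 753 mm
Long side: √(1015 · 1116) = √1132740 ≈ 1064.3 → 1064 mm

753 × 1064 mm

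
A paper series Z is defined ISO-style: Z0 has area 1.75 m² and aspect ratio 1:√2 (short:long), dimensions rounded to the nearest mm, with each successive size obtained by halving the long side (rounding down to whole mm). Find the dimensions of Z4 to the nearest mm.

Let Z0's short side be w mm. w · w√2 = 1.75 m² = 1,750,000 mm², so w ≈ 1112.4 mm and w√2 ≈ 1573.2 mm → Z0 = 1112 × 1573 mm.
Z1: ⌊1573/2⌋ × 1112 = 786 × 1112 mm
Z2: ⌊1112/2⌋ × 786 = 556 × 786 mm
Z3: ⌊786/2⌋ × 556 = 393 × 556 mm
Z4: ⌊556/2⌋ × 393 = 278 × 393 mm

278 × 393 mm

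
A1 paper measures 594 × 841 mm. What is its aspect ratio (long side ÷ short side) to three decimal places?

841 / 594 = 1.416
ISO 216 targets √2 ≈ 1.414; the +0.002 deviation is from mm rounding.

1.416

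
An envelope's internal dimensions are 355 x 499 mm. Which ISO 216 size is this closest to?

Aspect ratio 499/355 ≈ 1.406 — close to the ISO √2 ≈ 1.414.
In the B-series (B0 = 1000 × 1414 mm): B3 = 353 × 500 mm.
Off by 3 mm total — nearest standard size.

B3 (353 × 500 mm)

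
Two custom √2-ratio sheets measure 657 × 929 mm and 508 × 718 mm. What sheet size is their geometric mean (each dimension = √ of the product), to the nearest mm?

Short side: √(657 · 508) = √333756 ≈ 577.7 → 578 mm
Long side: √(929 · 718) = √667022 ≈ 816.7 → 817 mm

578 × 817 mm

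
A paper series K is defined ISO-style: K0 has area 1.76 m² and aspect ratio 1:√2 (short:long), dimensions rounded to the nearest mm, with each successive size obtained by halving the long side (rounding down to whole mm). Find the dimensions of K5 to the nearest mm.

Let K0's short side be w mm. w · w√2 = 1.76 m² = 1,760,000 mm², so w ≈ 1115.6 mm and w√2 ≈ 1577.7 mm → K0 = 1116 × 1578 mm.
K1: ⌊1578/2⌋ × 1116 = 789 × 1116 mm
K2: ⌊1116/2⌋ × 789 = 558 × 789 mm
K3: ⌊789/2⌋ × 558 = 394 × 558 mm
K4: ⌊558/2⌋ × 394 = 279 × 394 mm
K5: ⌊394/2⌋ × 279 = 197 × 279 mm

197 × 279 mm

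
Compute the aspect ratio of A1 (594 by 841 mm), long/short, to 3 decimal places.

841 / 594 = 1.416
ISO 216 targets √2 ≈ 1.414; the +0.002 deviation is from mm rounding.

1.416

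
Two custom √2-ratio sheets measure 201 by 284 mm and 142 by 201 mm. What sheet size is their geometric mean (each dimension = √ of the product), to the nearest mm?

Short side: √(201 · 142) = √28542 ≈ 168.9 → 169 mm
Long side: √(284 · 201) = √57084 ≈ 238.9 → 239 mm

169 × 239 mm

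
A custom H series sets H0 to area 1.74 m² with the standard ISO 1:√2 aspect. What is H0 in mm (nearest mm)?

Let the short side be w mm. Then w · w√2 = 1.74 m² = 1,740,000 mm².
w² = 1,740,000/√2, so w ≈ 1109.2 mm; long side = w√2 ≈ 1568.7 mm.

1109 × 1569 mm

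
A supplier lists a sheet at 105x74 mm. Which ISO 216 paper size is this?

Aspect ratio 105/74 ≈ 1.419 — close to the ISO √2 ≈ 1.414.
In the A-series (A0 area = 1 m²): A7 = 74 × 105 mm.

A7 (74 × 105 mm)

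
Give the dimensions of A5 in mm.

A0 = 841 × 1189 mm (A0 has area 1 m², aspect 1:√2).
A1: ⌊1189/2⌋ × 841 = 594 × 841 mm
A2: ⌊841/2⌋ × 594 = 420 × 594 mm
A3: ⌊594/2⌋ × 420 = 297 × 420 mm
A4: ⌊420/2⌋ × 297 = 210 × 297 mm
A5: ⌊297/2⌋ × 210 = 148 × 210 mm

148 × 210 mm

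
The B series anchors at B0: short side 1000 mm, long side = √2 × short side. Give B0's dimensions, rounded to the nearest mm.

Short side = 1000 mm; long side = 1000√2 ≈ 1414.2 mm.

1000 × 1414 mm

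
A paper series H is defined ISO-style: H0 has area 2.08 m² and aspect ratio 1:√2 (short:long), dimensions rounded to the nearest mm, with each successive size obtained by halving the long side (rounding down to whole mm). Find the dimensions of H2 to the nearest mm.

Let H0's short side be w mm. w · w√2 = 2.08 m² = 2,080,000 mm², so w ≈ 1212.8 mm and w√2 ≈ 1715.1 mm → H0 = 1213 × 1715 mm.
H1: ⌊1715/2⌋ × 1213 = 857 × 1213 mm
H2: ⌊1213/2⌋ × 857 = 606 × 857 mm

606 × 857 mm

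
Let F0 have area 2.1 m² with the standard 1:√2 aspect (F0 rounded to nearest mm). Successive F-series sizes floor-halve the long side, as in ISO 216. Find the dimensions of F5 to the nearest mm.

Let F0's short side be w mm. w · w√2 = 2.1 m² = 2,100,000 mm², so w ≈ 1218.6 mm and w√2 ≈ 1723.3 mm → F0 = 1219 × 1723 mm.
F1: ⌊1723/2⌋ × 1219 = 861 × 1219 mm
F2: ⌊1219/2⌋ × 861 = 609 × 861 mm
F3: ⌊861/2⌋ × 609 = 430 × 609 mm
F4: ⌊609/2⌋ × 430 = 304 × 430 mm
F5: ⌊430/2⌋ × 304 = 215 × 304 mm

215 × 304 mm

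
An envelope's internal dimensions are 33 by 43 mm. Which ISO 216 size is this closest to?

Aspect ratio 43/33 ≈ 1.303 (ISO target is √2 ≈ 1.414).
In the B-series (B0 = 1000 × 1414 mm): B10 = 31 × 44 mm.
Off by 3 mm total — nearest standard size.

B10 (31 × 44 mm)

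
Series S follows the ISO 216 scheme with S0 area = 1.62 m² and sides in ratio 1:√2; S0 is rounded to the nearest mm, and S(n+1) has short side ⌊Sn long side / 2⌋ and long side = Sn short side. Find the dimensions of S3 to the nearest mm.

378 × 535 mm

Let S0's short side be w mm. w · w√2 = 1.62 m² = 1,620,000 mm², so w ≈ 1070.3 mm and w√2 ≈ 1513.6 mm → S0 = 1070 × 1514 mm.
S1: ⌊1514/2⌋ × 1070 = 757 × 1070 mm
S2: ⌊1070/2⌋ × 757 = 535 × 757 mm
S3: ⌊757/2⌋ × 535 = 378 × 535 mm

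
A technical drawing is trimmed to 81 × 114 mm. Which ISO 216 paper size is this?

C7 (81 × 114 mm)

Aspect ratio 114/81 ≈ 1.407 — close to the ISO √2 ≈ 1.414.
In the C-series (envelope sizes, between A and B): C7 = 81 × 114 mm.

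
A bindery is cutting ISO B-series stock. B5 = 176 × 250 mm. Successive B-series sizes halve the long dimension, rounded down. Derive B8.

62 × 88 mm

B6: ⌊250/2⌋ × 176 = 125 × 176 mm
B7: ⌊176/2⌋ × 125 = 88 × 125 mm
B8: ⌊125/2⌋ × 88 = 62 × 88 mm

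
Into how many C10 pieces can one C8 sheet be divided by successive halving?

4

Each ISO step halves the sheet: 1 × C8 → 2 × C9 → 4 × C10
From C8 to C10 is 2 halving steps: 2^2 = 4.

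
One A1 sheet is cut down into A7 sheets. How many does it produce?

Each ISO step halves the sheet: 1 × A1 → 2 × A2 → 4 × A3 → 8 × A4 → …
From A1 to A7 is 6 halving steps: 2^6 = 64.

64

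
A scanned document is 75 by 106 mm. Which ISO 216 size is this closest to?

Aspect ratio 106/75 ≈ 1.413 — close to the ISO √2 ≈ 1.414.
In the A-series (A0 area = 1 m²): A7 = 74 × 105 mm.
Off by 2 mm total — nearest standard size.

A7 (74 × 105 mm)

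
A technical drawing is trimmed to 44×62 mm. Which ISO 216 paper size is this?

B9 (44 × 62 mm)

Aspect ratio 62/44 ≈ 1.409 — close to the ISO √2 ≈ 1.414.
In the B-series (B0 = 1000 × 1414 mm): B9 = 44 × 62 mm.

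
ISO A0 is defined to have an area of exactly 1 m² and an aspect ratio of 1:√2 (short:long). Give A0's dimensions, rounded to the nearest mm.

Let the short side be w mm. Then the long side is w√2 and w · w√2 = 10⁶ mm².
w² = 10⁶/√2, so w = 1000 / 2^(1/4) ≈ 840.9 mm; long side = 1000 · 2^(1/4) ≈ 1189.2 mm.

841 × 1189 mm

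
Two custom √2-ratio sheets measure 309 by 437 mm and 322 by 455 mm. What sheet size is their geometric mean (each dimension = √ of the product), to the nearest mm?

Short side: √(309 · 322) = √99498 ≈ 315.4 → 315 mm
Long side: √(437 · 455) = √198835 ≈ 445.9 → 446 mm

315 × 446 mm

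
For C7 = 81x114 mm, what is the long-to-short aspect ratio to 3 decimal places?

114 / 81 = 1.407
ISO 216 targets √2 ≈ 1.414; the -0.007 deviation is from mm rounding.

1.407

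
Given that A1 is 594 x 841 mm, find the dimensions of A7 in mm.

A2: ⌊841/2⌋ × 594 = 420 × 594 mm
A3: ⌊594/2⌋ × 420 = 297 × 420 mm
A4: ⌊420/2⌋ × 297 = 210 × 297 mm
A5: ⌊297/2⌋ × 210 = 148 × 210 mm
A6: ⌊210/2⌋ × 148 = 105 × 148 mm
A7: ⌊148/2⌋ × 105 = 74 × 105 mm

74 × 105 mm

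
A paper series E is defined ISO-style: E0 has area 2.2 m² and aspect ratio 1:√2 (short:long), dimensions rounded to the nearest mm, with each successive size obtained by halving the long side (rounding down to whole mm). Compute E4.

311 × 441 mm

Let E0's short side be w mm. w · w√2 = 2.2 m² = 2,200,000 mm², so w ≈ 1247.3 mm and w√2 ≈ 1763.9 mm → E0 = 1247 × 1764 mm.
E1: ⌊1764/2⌋ × 1247 = 882 × 1247 mm
E2: ⌊1247/2⌋ × 882 = 623 × 882 mm
E3: ⌊882/2⌋ × 623 = 441 × 623 mm
E4: ⌊623/2⌋ × 441 = 311 × 441 mm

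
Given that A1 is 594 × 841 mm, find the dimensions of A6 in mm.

A2: ⌊841/2⌋ × 594 = 420 × 594 mm
A3: ⌊594/2⌋ × 420 = 297 × 420 mm
A4: ⌊420/2⌋ × 297 = 210 × 297 mm
A5: ⌊297/2⌋ × 210 = 148 × 210 mm
A6: ⌊210/2⌋ × 148 = 105 × 148 mm

105 × 148 mm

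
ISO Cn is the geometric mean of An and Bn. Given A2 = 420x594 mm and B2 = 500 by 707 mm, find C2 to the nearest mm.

458 × 648 mm

Short side: √(420 · 500) = √210000 ≈ 458.3 → 458 mm
Long side: √(594 · 707) = √419958 ≈ 648.0 → 648 mm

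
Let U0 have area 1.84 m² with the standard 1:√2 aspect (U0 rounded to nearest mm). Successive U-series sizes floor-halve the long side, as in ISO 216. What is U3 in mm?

403 × 570 mm

Let U0's short side be w mm. w · w√2 = 1.84 m² = 1,840,000 mm², so w ≈ 1140.6 mm and w√2 ≈ 1613.1 mm → U0 = 1141 × 1613 mm.
U1: ⌊1613/2⌋ × 1141 = 806 × 1141 mm
U2: ⌊1141/2⌋ × 806 = 570 × 806 mm
U3: ⌊806/2⌋ × 570 = 403 × 570 mm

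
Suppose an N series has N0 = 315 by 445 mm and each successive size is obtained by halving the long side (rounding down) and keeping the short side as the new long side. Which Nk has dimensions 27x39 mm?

N0: 315 × 445 mm
N1: 222 × 315 mm
N2: 157 × 222 mm
N3: 111 × 157 mm
N4: 78 × 111 mm
N5: 55 × 78 mm
N6: 39 × 55 mm
N7: 27 × 39 mm
N8: 19 × 27 mm
→ matches N7.

N7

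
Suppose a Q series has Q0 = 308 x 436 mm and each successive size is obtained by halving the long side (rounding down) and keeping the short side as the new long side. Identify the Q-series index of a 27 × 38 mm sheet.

Q0: 308 × 436 mm
Q1: 218 × 308 mm
Q2: 154 × 218 mm
Q3: 109 × 154 mm
Q4: 77 × 109 mm
Q5: 54 × 77 mm
Q6: 38 × 54 mm
Q7: 27 × 38 mm
Q8: 19 × 27 mm
→ matches Q7.

Q7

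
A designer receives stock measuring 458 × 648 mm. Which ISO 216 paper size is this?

C2 (458 × 648 mm)

Aspect ratio 648/458 ≈ 1.415 — close to the ISO √2 ≈ 1.414.
In the C-series (envelope sizes, between A and B): C2 = 458 × 648 mm.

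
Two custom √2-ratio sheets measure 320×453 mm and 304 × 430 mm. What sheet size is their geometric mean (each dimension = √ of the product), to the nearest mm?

Short side: √(320 · 304) = √97280 ≈ 311.9 → 312 mm
Long side: √(453 · 430) = √194790 ≈ 441.4 → 441 mm

312 × 441 mm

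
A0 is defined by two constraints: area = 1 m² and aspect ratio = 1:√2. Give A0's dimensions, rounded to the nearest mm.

841 × 1189 mm

Let the short side be w mm. Then the long side is w√2 and w · w√2 = 10⁶ mm².
w² = 10⁶/√2, so w = 1000 / 2^(1/4) ≈ 840.9 mm; long side = 1000 · 2^(1/4) ≈ 1189.2 mm.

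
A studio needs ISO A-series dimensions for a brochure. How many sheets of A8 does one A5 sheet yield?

8

Each ISO step halves the sheet: 1 × A5 → 2 × A6 → 4 × A7 → 8 × A8
From A5 to A8 is 3 halving steps: 2^3 = 8.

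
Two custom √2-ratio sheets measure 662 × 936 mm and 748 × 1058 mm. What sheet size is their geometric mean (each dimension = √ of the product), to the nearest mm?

Short side: √(662 · 748) = √495176 ≈ 703.7 → 704 mm
Long side: √(936 · 1058) = √990288 ≈ 995.1 → 995 mm

704 × 995 mm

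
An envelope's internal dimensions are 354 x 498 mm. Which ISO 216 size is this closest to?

B3 (353 × 500 mm)

Aspect ratio 498/354 ≈ 1.407 — close to the ISO √2 ≈ 1.414.
In the B-series (B0 = 1000 × 1414 mm): B3 = 353 × 500 mm.
Off by 3 mm total — nearest standard size.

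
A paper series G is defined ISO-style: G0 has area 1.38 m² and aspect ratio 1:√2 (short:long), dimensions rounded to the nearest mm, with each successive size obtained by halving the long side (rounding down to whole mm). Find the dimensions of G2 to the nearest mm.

Let G0's short side be w mm. w · w√2 = 1.38 m² = 1,380,000 mm², so w ≈ 987.8 mm and w√2 ≈ 1397.0 mm → G0 = 988 × 1397 mm.
G1: ⌊1397/2⌋ × 988 = 698 × 988 mm
G2: ⌊988/2⌋ × 698 = 494 × 698 mm

494 × 698 mm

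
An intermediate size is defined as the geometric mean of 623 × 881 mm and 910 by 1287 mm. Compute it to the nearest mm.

753 × 1065 mm

Short side: √(623 · 910) = √566930 ≈ 752.9 → 753 mm
Long side: √(881 · 1287) = √1133847 ≈ 1064.8 → 1065 mm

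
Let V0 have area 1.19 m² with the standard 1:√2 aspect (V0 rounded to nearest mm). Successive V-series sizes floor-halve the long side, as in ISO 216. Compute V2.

458 × 648 mm

Let V0's short side be w mm. w · w√2 = 1.19 m² = 1,190,000 mm², so w ≈ 917.3 mm and w√2 ≈ 1297.3 mm → V0 = 917 × 1297 mm.
V1: ⌊1297/2⌋ × 917 = 648 × 917 mm
V2: ⌊917/2⌋ × 648 = 458 × 648 mm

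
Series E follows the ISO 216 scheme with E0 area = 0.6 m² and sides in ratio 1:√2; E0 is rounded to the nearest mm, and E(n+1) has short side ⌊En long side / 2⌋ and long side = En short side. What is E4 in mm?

Let E0's short side be w mm. w · w√2 = 0.6 m² = 600,000 mm², so w ≈ 651.4 mm and w√2 ≈ 921.2 mm → E0 = 651 × 921 mm.
E1: ⌊921/2⌋ × 651 = 460 × 651 mm
E2: ⌊651/2⌋ × 460 = 325 × 460 mm
E3: ⌊460/2⌋ × 325 = 230 × 325 mm
E4: ⌊325/2⌋ × 230 = 162 × 230 mm

162 × 230 mm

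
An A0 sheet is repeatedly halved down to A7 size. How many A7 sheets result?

128

Each ISO step halves the sheet: 1 × A0 → 2 × A1 → 4 × A2 → 8 × A3 → …
From A0 to A7 is 7 halving steps: 2^7 = 128.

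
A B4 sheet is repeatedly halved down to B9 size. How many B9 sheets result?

32

Each ISO step halves the sheet: 1 × B4 → 2 × B5 → 4 × B6 → 8 × B7 → …
From B4 to B9 is 5 halving steps: 2^5 = 32.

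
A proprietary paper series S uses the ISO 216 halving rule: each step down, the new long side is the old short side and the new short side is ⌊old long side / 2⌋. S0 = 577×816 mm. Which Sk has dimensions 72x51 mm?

S0: 577 × 816 mm
S1: 408 × 577 mm
S2: 288 × 408 mm
S3: 204 × 288 mm
S4: 144 × 204 mm
S5: 102 × 144 mm
S6: 72 × 102 mm
S7: 51 × 72 mm
S8: 36 × 51 mm
→ matches S7.

S7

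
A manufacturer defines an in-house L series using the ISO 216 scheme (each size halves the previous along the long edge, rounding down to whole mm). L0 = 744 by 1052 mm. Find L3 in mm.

263 × 372 mm

L1: ⌊1052/2⌋ × 744 = 526 × 744 mm
L2: ⌊744/2⌋ × 526 = 372 × 526 mm
L3: ⌊526/2⌋ × 372 = 263 × 372 mm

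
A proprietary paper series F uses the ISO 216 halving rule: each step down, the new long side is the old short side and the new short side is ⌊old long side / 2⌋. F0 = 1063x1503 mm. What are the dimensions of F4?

F1: ⌊1503/2⌋ × 1063 = 751 × 1063 mm
F2: ⌊1063/2⌋ × 751 = 531 × 751 mm
F3: ⌊751/2⌋ × 531 = 375 × 531 mm
F4: ⌊531/2⌋ × 375 = 265 × 375 mm

265 × 375 mm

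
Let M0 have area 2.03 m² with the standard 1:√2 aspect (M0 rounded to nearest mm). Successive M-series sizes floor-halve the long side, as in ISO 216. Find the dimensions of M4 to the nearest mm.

Let M0's short side be w mm. w · w√2 = 2.03 m² = 2,030,000 mm², so w ≈ 1198.1 mm and w√2 ≈ 1694.4 mm → M0 = 1198 × 1694 mm.
M1: ⌊1694/2⌋ × 1198 = 847 × 1198 mm
M2: ⌊1198/2⌋ × 847 = 599 × 847 mm
M3: ⌊847/2⌋ × 599 = 423 × 599 mm
M4: ⌊599/2⌋ × 423 = 299 × 423 mm

299 × 423 mm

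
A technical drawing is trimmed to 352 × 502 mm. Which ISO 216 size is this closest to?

B3 (353 × 500 mm)

Aspect ratio 502/352 ≈ 1.426 — close to the ISO √2 ≈ 1.414.
In the B-series (B0 = 1000 × 1414 mm): B3 = 353 × 500 mm.
Off by 3 mm total — nearest standard size.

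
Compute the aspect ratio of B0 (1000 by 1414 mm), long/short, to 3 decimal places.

1.414

1414 / 1000 = 1.414
Matches √2 ≈ 1.414 — the ISO 216 defining ratio.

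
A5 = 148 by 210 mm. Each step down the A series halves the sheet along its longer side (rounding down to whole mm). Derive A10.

26 × 37 mm

A6: ⌊210/2⌋ × 148 = 105 × 148 mm
A7: ⌊148/2⌋ × 105 = 74 × 105 mm
A8: ⌊105/2⌋ × 74 = 52 × 74 mm
A9: ⌊74/2⌋ × 52 = 37 × 52 mm
A10: ⌊52/2⌋ × 37 = 26 × 37 mm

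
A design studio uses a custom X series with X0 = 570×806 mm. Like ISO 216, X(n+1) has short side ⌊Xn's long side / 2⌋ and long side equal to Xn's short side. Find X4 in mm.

142 × 201 mm

X1 = 403 × 570 mm (from X0 by 1 halving).
X2: ⌊570/2⌋ × 403 = 285 × 403 mm
X3: ⌊403/2⌋ × 285 = 201 × 285 mm
X4: ⌊285/2⌋ × 201 = 142 × 201 mm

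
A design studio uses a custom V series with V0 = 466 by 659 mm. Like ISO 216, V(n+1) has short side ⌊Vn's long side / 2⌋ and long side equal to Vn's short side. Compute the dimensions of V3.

164 × 233 mm

V1: ⌊659/2⌋ × 466 = 329 × 466 mm
V2: ⌊466/2⌋ × 329 = 233 × 329 mm
V3: ⌊329/2⌋ × 233 = 164 × 233 mm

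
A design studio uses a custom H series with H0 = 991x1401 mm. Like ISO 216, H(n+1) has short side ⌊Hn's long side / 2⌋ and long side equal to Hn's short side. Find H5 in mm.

H1 = 700 × 991 mm (from H0 by 1 halving).
H2: ⌊991/2⌋ × 700 = 495 × 700 mm
H3: ⌊700/2⌋ × 495 = 350 × 495 mm
H4: ⌊495/2⌋ × 350 = 247 × 350 mm
H5: ⌊350/2⌋ × 247 = 175 × 247 mm

175 × 247 mm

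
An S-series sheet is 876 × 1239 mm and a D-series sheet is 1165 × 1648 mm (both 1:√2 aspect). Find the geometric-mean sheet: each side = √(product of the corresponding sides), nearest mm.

1010 × 1429 mm

Short side: √(876 · 1165) = √1020540 ≈ 1010.2 → 1010 mm
Long side: √(1239 · 1648) = √2041872 ≈ 1428.9 → 1429 mm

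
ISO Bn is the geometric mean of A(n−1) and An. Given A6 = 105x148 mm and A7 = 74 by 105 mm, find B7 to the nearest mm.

88 × 125 mm

Short side: √(105 · 74) = √7770 ≈ 88.1 → 88 mm
Long side: √(148 · 105) = √15540 ≈ 124.7 → 125 mm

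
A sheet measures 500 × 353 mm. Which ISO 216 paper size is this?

Aspect ratio 500/353 ≈ 1.416 — close to the ISO √2 ≈ 1.414.
In the B-series (B0 = 1000 × 1414 mm): B3 = 353 × 500 mm.

B3 (353 × 500 mm)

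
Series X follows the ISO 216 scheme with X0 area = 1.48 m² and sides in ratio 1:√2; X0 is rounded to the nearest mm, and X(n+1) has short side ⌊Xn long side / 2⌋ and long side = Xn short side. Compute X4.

Let X0's short side be w mm. w · w√2 = 1.48 m² = 1,480,000 mm², so w ≈ 1023.0 mm and w√2 ≈ 1446.7 mm → X0 = 1023 × 1447 mm.
X1: ⌊1447/2⌋ × 1023 = 723 × 1023 mm
X2: ⌊1023/2⌋ × 723 = 511 × 723 mm
X3: ⌊723/2⌋ × 511 = 361 × 511 mm
X4: ⌊511/2⌋ × 361 = 255 × 361 mm

255 × 361 mm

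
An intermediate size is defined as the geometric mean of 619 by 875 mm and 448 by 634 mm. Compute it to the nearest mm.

Short side: √(619 · 448) = √277312 ≈ 526.6 → 527 mm
Long side: √(875 · 634) = √554750 ≈ 744.8 → 745 mm

527 × 745 mm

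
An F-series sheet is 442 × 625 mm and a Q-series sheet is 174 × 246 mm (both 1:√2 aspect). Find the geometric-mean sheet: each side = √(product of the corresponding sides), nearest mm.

Short side: √(442 · 174) = √76908 ≈ 277.3 → 277 mm
Long side: √(625 · 246) = √153750 ≈ 392.1 → 392 mm

277 × 392 mm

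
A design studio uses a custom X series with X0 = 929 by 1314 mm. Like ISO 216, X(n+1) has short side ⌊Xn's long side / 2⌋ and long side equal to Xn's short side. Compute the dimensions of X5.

X1 = 657 × 929 mm (from X0 by 1 halving).
X2: ⌊929/2⌋ × 657 = 464 × 657 mm
X3: ⌊657/2⌋ × 464 = 328 × 464 mm
X4: ⌊464/2⌋ × 328 = 232 × 328 mm
X5: ⌊328/2⌋ × 232 = 164 × 232 mm

164 × 232 mm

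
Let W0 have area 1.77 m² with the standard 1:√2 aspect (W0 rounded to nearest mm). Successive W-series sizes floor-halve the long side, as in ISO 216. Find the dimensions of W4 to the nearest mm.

279 × 395 mm

Let W0's short side be w mm. w · w√2 = 1.77 m² = 1,770,000 mm², so w ≈ 1118.7 mm and w√2 ≈ 1582.1 mm → W0 = 1119 × 1582 mm.
W1: ⌊1582/2⌋ × 1119 = 791 × 1119 mm
W2: ⌊1119/2⌋ × 791 = 559 × 791 mm
W3: ⌊791/2⌋ × 559 = 395 × 559 mm
W4: ⌊559/2⌋ × 395 = 279 × 395 mm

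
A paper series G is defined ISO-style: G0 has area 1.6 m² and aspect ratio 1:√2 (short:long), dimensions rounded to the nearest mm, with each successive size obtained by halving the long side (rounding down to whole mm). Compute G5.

188 × 266 mm

Let G0's short side be w mm. w · w√2 = 1.6 m² = 1,600,000 mm², so w ≈ 1063.7 mm and w√2 ≈ 1504.2 mm → G0 = 1064 × 1504 mm.
G1: ⌊1504/2⌋ × 1064 = 752 × 1064 mm
G2: ⌊1064/2⌋ × 752 = 532 × 752 mm
G3: ⌊752/2⌋ × 532 = 376 × 532 mm
G4: ⌊532/2⌋ × 376 = 266 × 376 mm
G5: ⌊376/2⌋ × 266 = 188 × 266 mm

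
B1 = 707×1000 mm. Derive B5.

B2: ⌊1000/2⌋ × 707 = 500 × 707 mm
B3: ⌊707/2⌋ × 500 = 353 × 500 mm
B4: ⌊500/2⌋ × 353 = 250 × 353 mm
B5: ⌊353/2⌋ × 250 = 176 × 250 mm

176 × 250 mm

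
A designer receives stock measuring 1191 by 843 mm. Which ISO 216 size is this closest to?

Aspect ratio 1191/843 ≈ 1.413 — close to the ISO √2 ≈ 1.414.
In the A-series (A0 area = 1 m²): A0 = 841 × 1189 mm.
Off by 4 mm total — nearest standard size.

A0 (841 × 1189 mm)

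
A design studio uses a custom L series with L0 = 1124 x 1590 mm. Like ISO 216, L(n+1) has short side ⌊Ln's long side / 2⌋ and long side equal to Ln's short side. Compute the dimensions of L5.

198 × 281 mm

L1: ⌊1590/2⌋ × 1124 = 795 × 1124 mm
L2: ⌊1124/2⌋ × 795 = 562 × 795 mm
L3: ⌊795/2⌋ × 562 = 397 × 562 mm
L4: ⌊562/2⌋ × 397 = 281 × 397 mm
L5: ⌊397/2⌋ × 281 = 198 × 281 mm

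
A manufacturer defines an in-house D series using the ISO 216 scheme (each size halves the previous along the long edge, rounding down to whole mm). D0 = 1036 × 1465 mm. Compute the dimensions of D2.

D1: ⌊1465/2⌋ × 1036 = 732 × 1036 mm
D2: ⌊1036/2⌋ × 732 = 518 × 732 mm

518 × 732 mm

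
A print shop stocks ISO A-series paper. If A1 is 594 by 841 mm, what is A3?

297 × 420 mm

A2: ⌊841/2⌋ × 594 = 420 × 594 mm
A3: ⌊594/2⌋ × 420 = 297 × 420 mm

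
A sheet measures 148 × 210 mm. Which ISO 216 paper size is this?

Aspect ratio 210/148 ≈ 1.419 — close to the ISO √2 ≈ 1.414.
In the A-series (A0 area = 1 m²): A5 = 148 × 210 mm.

A5 (148 × 210 mm)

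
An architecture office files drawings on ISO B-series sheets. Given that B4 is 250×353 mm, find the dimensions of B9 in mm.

44 × 62 mm

B5: ⌊353/2⌋ × 250 = 176 × 250 mm
B6: ⌊250/2⌋ × 176 = 125 × 176 mm
B7: ⌊176/2⌋ × 125 = 88 × 125 mm
B8: ⌊125/2⌋ × 88 = 62 × 88 mm
B9: ⌊88/2⌋ × 62 = 44 × 62 mm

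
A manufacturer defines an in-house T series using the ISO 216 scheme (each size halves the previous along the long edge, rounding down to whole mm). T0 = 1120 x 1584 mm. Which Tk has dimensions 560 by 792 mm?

T0: 1120 × 1584 mm
T1: 792 × 1120 mm
T2: 560 × 792 mm
T3: 396 × 560 mm
→ matches T2.

T2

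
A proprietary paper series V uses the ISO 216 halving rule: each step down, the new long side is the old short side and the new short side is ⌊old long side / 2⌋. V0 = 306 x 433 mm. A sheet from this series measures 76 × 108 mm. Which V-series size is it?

V4

V0: 306 × 433 mm
V1: 216 × 306 mm
V2: 153 × 216 mm
V3: 108 × 153 mm
V4: 76 × 108 mm
V5: 54 × 76 mm
→ matches V4.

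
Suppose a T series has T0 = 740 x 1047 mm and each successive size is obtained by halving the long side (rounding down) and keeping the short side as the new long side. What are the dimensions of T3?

T1: ⌊1047/2⌋ × 740 = 523 × 740 mm
T2: ⌊740/2⌋ × 523 = 370 × 523 mm
T3: ⌊523/2⌋ × 370 = 261 × 370 mm

261 × 370 mm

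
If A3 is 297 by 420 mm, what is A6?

105 × 148 mm

A4: ⌊420/2⌋ × 297 = 210 × 297 mm
A5: ⌊297/2⌋ × 210 = 148 × 210 mm
A6: ⌊210/2⌋ × 148 = 105 × 148 mm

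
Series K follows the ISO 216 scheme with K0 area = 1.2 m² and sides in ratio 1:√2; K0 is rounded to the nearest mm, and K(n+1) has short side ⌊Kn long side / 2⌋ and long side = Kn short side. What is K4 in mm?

Let K0's short side be w mm. w · w√2 = 1.2 m² = 1,200,000 mm², so w ≈ 921.2 mm and w√2 ≈ 1302.7 mm → K0 = 921 × 1303 mm.
K1: ⌊1303/2⌋ × 921 = 651 × 921 mm
K2: ⌊921/2⌋ × 651 = 460 × 651 mm
K3: ⌊651/2⌋ × 460 = 325 × 460 mm
K4: ⌊460/2⌋ × 325 = 230 × 325 mm

230 × 325 mm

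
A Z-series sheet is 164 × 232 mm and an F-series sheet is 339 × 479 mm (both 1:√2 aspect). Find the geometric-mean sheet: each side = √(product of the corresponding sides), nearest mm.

Short side: √(164 · 339) = √55596 ≈ 235.8 → 236 mm
Long side: √(232 · 479) = √111128 ≈ 333.4 → 333 mm

236 × 333 mm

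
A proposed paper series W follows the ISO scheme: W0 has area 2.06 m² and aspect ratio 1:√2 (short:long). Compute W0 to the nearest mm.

1207 × 1707 mm

Let the short side be w mm. Then w · w√2 = 2.06 m² = 2,060,000 mm².
w² = 2,060,000/√2, so w ≈ 1206.9 mm; long side = w√2 ≈ 1706.8 mm.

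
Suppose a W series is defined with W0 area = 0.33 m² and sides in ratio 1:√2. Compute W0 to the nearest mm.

483 × 683 mm

Let the short side be w mm. Then w · w√2 = 0.33 m² = 330,000 mm².
w² = 330,000/√2, so w ≈ 483.1 mm; long side = w√2 ≈ 683.1 mm.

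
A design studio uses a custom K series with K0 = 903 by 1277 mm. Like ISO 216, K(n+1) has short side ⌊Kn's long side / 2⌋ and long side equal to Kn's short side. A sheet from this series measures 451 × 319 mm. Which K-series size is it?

K0: 903 × 1277 mm
K1: 638 × 903 mm
K2: 451 × 638 mm
K3: 319 × 451 mm
K4: 225 × 319 mm
→ matches K3.

K3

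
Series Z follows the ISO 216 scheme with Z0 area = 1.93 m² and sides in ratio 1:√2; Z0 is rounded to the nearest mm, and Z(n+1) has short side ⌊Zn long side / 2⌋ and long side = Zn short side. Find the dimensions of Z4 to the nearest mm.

Let Z0's short side be w mm. w · w√2 = 1.93 m² = 1,930,000 mm², so w ≈ 1168.2 mm and w√2 ≈ 1652.1 mm → Z0 = 1168 × 1652 mm.
Z1: ⌊1652/2⌋ × 1168 = 826 × 1168 mm
Z2: ⌊1168/2⌋ × 826 = 584 × 826 mm
Z3: ⌊826/2⌋ × 584 = 413 × 584 mm
Z4: ⌊584/2⌋ × 413 = 292 × 413 mm

292 × 413 mm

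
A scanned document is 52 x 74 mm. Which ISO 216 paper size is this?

Aspect ratio 74/52 ≈ 1.423 — close to the ISO √2 ≈ 1.414.
In the A-series (A0 area = 1 m²): A8 = 52 × 74 mm.

A8 (52 × 74 mm)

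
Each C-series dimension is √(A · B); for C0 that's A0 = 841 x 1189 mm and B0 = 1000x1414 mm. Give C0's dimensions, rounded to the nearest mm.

917 × 1297 mm

Short: √(841 · 1000) = √841000 ≈ 917.1 mm.
Long: √(1189 · 1414) = √1681246 ≈ 1296.6 mm.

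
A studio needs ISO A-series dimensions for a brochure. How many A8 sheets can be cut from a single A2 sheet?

64

Each ISO step halves the sheet: 1 × A2 → 2 × A3 → 4 × A4 → 8 × A5 → …
From A2 to A8 is 6 halving steps: 2^6 = 64.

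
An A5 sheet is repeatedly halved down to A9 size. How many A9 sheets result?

16

Each ISO step halves the sheet: 1 × A5 → 2 × A6 → 4 × A7 → 8 × A8 → …
From A5 to A9 is 4 halving steps: 2^4 = 16.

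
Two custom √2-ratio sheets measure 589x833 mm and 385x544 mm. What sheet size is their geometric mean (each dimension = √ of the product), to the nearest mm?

476 × 673 mm

Short side: √(589 · 385) = √226765 ≈ 476.2 → 476 mm
Long side: √(833 · 544) = √453152 ≈ 673.2 → 673 mm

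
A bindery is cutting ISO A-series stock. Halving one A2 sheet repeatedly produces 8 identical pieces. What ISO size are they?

8 = 2^3, so 3 halving steps.
A2 → A3 → … → A5 after 3 steps.

A5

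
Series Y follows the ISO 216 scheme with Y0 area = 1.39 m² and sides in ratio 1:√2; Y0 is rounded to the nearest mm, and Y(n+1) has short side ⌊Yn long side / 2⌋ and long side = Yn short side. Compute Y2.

Let Y0's short side be w mm. w · w√2 = 1.39 m² = 1,390,000 mm², so w ≈ 991.4 mm and w√2 ≈ 1402.1 mm → Y0 = 991 × 1402 mm.
Y1: ⌊1402/2⌋ × 991 = 701 × 991 mm
Y2: ⌊991/2⌋ × 701 = 495 × 701 mm

495 × 701 mm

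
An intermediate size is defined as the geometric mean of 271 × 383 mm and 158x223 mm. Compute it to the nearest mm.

Short side: √(271 · 158) = √42818 ≈ 206.9 → 207 mm
Long side: √(383 · 223) = √85409 ≈ 292.2 → 292 mm

207 × 292 mm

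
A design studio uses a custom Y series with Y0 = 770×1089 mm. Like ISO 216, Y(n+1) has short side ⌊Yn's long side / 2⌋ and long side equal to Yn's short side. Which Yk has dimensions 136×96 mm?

Y0: 770 × 1089 mm
Y1: 544 × 770 mm
Y2: 385 × 544 mm
Y3: 272 × 385 mm
Y4: 192 × 272 mm
Y5: 136 × 192 mm
Y6: 96 × 136 mm
Y7: 68 × 96 mm
→ matches Y6.

Y6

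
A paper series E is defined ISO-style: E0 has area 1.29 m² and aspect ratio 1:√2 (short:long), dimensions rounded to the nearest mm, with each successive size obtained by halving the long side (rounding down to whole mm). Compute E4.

238 × 337 mm

Let E0's short side be w mm. w · w√2 = 1.29 m² = 1,290,000 mm², so w ≈ 955.1 mm and w√2 ≈ 1350.7 mm → E0 = 955 × 1351 mm.
E1: ⌊1351/2⌋ × 955 = 675 × 955 mm
E2: ⌊955/2⌋ × 675 = 477 × 675 mm
E3: ⌊675/2⌋ × 477 = 337 × 477 mm
E4: ⌊477/2⌋ × 337 = 238 × 337 mm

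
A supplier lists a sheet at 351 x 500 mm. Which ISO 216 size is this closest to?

Aspect ratio 500/351 ≈ 1.425 — close to the ISO √2 ≈ 1.414.
In the B-series (B0 = 1000 × 1414 mm): B3 = 353 × 500 mm.
Off by 2 mm total — nearest standard size.

B3 (353 × 500 mm)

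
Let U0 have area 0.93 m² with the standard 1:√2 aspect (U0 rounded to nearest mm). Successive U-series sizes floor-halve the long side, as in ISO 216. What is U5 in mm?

143 × 202 mm

Let U0's short side be w mm. w · w√2 = 0.93 m² = 930,000 mm², so w ≈ 810.9 mm and w√2 ≈ 1146.8 mm → U0 = 811 × 1147 mm.
U1: ⌊1147/2⌋ × 811 = 573 × 811 mm
U2: ⌊811/2⌋ × 573 = 405 × 573 mm
U3: ⌊573/2⌋ × 405 = 286 × 405 mm
U4: ⌊405/2⌋ × 286 = 202 × 286 mm
U5: ⌊286/2⌋ × 202 = 143 × 202 mm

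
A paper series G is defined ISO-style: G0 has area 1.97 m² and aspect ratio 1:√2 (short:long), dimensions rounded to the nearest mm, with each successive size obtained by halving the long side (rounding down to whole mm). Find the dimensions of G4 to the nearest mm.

Let G0's short side be w mm. w · w√2 = 1.97 m² = 1,970,000 mm², so w ≈ 1180.3 mm and w√2 ≈ 1669.1 mm → G0 = 1180 × 1669 mm.
G1: ⌊1669/2⌋ × 1180 = 834 × 1180 mm
G2: ⌊1180/2⌋ × 834 = 590 × 834 mm
G3: ⌊834/2⌋ × 590 = 417 × 590 mm
G4: ⌊590/2⌋ × 417 = 295 × 417 mm

295 × 417 mm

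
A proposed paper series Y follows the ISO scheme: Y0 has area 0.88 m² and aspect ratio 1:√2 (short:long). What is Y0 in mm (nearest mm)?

789 × 1116 mm

Let the short side be w mm. Then w · w√2 = 0.88 m² = 880,000 mm².
w² = 880,000/√2, so w ≈ 788.8 mm; long side = w√2 ≈ 1115.6 mm.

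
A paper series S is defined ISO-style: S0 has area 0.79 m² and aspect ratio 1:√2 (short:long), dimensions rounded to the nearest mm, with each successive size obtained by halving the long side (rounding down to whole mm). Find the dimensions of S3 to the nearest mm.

264 × 373 mm

Let S0's short side be w mm. w · w√2 = 0.79 m² = 790,000 mm², so w ≈ 747.4 mm and w√2 ≈ 1057.0 mm → S0 = 747 × 1057 mm.
S1: ⌊1057/2⌋ × 747 = 528 × 747 mm
S2: ⌊747/2⌋ × 528 = 373 × 528 mm
S3: ⌊528/2⌋ × 373 = 264 × 373 mm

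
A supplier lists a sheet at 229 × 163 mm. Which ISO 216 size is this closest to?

C5 (162 × 229 mm)

Aspect ratio 229/163 ≈ 1.405 — close to the ISO √2 ≈ 1.414.
In the C-series (envelope sizes, between A and B): C5 = 162 × 229 mm.
Off by 1 mm total — nearest standard size.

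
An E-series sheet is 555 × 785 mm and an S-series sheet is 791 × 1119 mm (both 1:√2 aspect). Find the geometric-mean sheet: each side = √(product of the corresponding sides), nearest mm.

663 × 937 mm

Short side: √(555 · 791) = √439005 ≈ 662.6 → 663 mm
Long side: √(785 · 1119) = √878415 ≈ 937.2 → 937 mm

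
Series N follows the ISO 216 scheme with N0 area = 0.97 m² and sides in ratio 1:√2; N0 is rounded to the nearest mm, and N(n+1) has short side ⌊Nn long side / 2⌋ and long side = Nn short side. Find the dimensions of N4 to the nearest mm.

Let N0's short side be w mm. w · w√2 = 0.97 m² = 970,000 mm², so w ≈ 828.2 mm and w√2 ≈ 1171.2 mm → N0 = 828 × 1171 mm.
N1: ⌊1171/2⌋ × 828 = 585 × 828 mm
N2: ⌊828/2⌋ × 585 = 414 × 585 mm
N3: ⌊585/2⌋ × 414 = 292 × 414 mm
N4: ⌊414/2⌋ × 292 = 207 × 292 mm

207 × 292 mm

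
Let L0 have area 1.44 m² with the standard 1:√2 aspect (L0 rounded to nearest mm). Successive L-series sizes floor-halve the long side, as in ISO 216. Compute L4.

252 × 356 mm

Let L0's short side be w mm. w · w√2 = 1.44 m² = 1,440,000 mm², so w ≈ 1009.1 mm and w√2 ≈ 1427.0 mm → L0 = 1009 × 1427 mm.
L1: ⌊1427/2⌋ × 1009 = 713 × 1009 mm
L2: ⌊1009/2⌋ × 713 = 504 × 713 mm
L3: ⌊713/2⌋ × 504 = 356 × 504 mm
L4: ⌊504/2⌋ × 356 = 252 × 356 mm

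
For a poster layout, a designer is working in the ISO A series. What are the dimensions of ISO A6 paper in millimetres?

A0 = 841 × 1189 mm (A0 has area 1 m², aspect 1:√2).
A1: ⌊1189/2⌋ × 841 = 594 × 841 mm
A2: ⌊841/2⌋ × 594 = 420 × 594 mm
A3: ⌊594/2⌋ × 420 = 297 × 420 mm
A4: ⌊420/2⌋ × 297 = 210 × 297 mm
A5: ⌊297/2⌋ × 210 = 148 × 210 mm
A6: ⌊210/2⌋ × 148 = 105 × 148 mm

105 × 148 mm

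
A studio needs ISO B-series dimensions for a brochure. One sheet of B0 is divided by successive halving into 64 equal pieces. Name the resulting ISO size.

B6

64 = 2^6, so 6 halving steps.
B0 → B1 → … → B6 after 6 steps.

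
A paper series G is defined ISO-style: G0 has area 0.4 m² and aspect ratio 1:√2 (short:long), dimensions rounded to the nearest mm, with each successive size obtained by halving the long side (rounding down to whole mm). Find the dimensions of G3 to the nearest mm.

188 × 266 mm

Let G0's short side be w mm. w · w√2 = 0.4 m² = 400,000 mm², so w ≈ 531.8 mm and w√2 ≈ 752.1 mm → G0 = 532 × 752 mm.
G1: ⌊752/2⌋ × 532 = 376 × 532 mm
G2: ⌊532/2⌋ × 376 = 266 × 376 mm
G3: ⌊376/2⌋ × 266 = 188 × 266 mm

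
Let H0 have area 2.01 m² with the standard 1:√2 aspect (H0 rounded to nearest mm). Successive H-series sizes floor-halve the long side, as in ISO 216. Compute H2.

596 × 843 mm

Let H0's short side be w mm. w · w√2 = 2.01 m² = 2,010,000 mm², so w ≈ 1192.2 mm and w√2 ≈ 1686.0 mm → H0 = 1192 × 1686 mm.
H1: ⌊1686/2⌋ × 1192 = 843 × 1192 mm
H2: ⌊1192/2⌋ × 843 = 596 × 843 mm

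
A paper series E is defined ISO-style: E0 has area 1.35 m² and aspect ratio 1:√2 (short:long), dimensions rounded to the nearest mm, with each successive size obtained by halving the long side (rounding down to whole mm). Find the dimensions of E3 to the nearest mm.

345 × 488 mm

Let E0's short side be w mm. w · w√2 = 1.35 m² = 1,350,000 mm², so w ≈ 977.0 mm and w√2 ≈ 1381.7 mm → E0 = 977 × 1382 mm.
E1: ⌊1382/2⌋ × 977 = 691 × 977 mm
E2: ⌊977/2⌋ × 691 = 488 × 691 mm
E3: ⌊691/2⌋ × 488 = 345 × 488 mm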